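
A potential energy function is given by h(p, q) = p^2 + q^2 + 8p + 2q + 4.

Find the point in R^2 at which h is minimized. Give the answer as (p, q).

(-4, -1)

h(p,q) separates as A(p) + B(q) + 4, so its minimum is min A + min B + 4.
A'(p) = 2p + 8 vanishes at p ∈ {-4}; B'(q) = 2q + 2 vanishes at q ∈ {-1}.
Local minima of A (where A''>0): A(-4)=-16. Local minima of B: B(-1)=-1.
So the global minimum of h is A(-4) + B(-1) + 4 = -16 − 1 + 4 = -13, attained at (-4, -1).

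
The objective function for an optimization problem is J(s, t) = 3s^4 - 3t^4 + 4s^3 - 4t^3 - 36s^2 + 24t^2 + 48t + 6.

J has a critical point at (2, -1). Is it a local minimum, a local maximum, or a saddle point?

local minimum

The mixed partial ∂²J/∂s∂t is 0, so the Hessian at any point is diag(J_ss, J_tt) = diag(12(3s^2 + 2s - 6), 12(-3t^2 - 2t + 4)).
At (2, -1): H = diag(120, 36).
Both eigenvalues are positive, so H is positive definite: a local minimum.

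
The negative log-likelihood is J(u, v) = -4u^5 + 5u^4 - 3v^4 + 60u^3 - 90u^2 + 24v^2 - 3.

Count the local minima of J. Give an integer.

J separates as a function of u plus a function of v, so ∇J=0 decouples.
∂J/∂u = -20u(u - 3)(u - 1)(u + 3) = 0 at u ∈ {-3, 0, 1, 3}; ∂J/∂v = -12v(v - 2)(v + 2) = 0 at v ∈ {-2, 0, 2}.
The Hessian is diagonal: diag(J_uu, J_vv). Second derivatives: J_uu(-3)=1440, J_uu(0)=-180, J_uu(1)=160, J_uu(3)=-720; J_vv(-2)=-96, J_vv(0)=48, J_vv(2)=-96.
Local minima occur where both diagonal entries positive: (-3, 0), (1, 0). Count: 2.

2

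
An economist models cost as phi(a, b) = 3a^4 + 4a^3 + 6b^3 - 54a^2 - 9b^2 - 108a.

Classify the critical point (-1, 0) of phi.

The mixed partial ∂²phi/∂a∂b is 0, so the Hessian at any point is diag(phi_aa, phi_bb) = diag(12(3a^2 + 2a - 9), 18(2b - 1)).
At (-1, 0): H = diag(-96, -18).
Both eigenvalues are negative, so H is negative definite: a local maximum.

local maximum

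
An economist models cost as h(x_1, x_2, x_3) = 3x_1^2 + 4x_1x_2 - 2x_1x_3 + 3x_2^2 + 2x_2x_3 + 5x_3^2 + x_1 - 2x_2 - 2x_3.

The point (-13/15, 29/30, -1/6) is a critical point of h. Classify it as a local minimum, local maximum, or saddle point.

local minimum

The Hessian is constant: H = [[6, 4, -2], [4, 6, 2], [-2, 2, 10]].
Leading principal minors: Δ₁ = 6, Δ₂ = 20, Δ₃ = 120.
All leading minors are positive, so H is positive definite: a local minimum.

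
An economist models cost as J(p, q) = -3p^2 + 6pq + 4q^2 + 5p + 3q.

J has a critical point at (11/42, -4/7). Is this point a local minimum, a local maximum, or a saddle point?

The Hessian of J is constant: H = [[-6, 6], [6, 8]].
det(H) = (-6)·8 − 6² = -84.
Since det(H) < 0, H is indefinite and the critical point is a saddle point.

saddle point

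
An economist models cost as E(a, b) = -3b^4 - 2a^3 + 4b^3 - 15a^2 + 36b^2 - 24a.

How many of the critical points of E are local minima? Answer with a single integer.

1

E separates as a function of a plus a function of b, so ∇E=0 decouples.
∂E/∂a = -6(a + 1)(a + 4) = 0 at a ∈ {-4, -1}; ∂E/∂b = -12b(b - 3)(b + 2) = 0 at b ∈ {-2, 0, 3}.
The Hessian is diagonal: diag(E_aa, E_bb). Second derivatives: E_aa(-4)=18, E_aa(-1)=-18; E_bb(-2)=-120, E_bb(0)=72, E_bb(3)=-180.
Local minima occur where both diagonal entries positive: (-4, 0). Count: 1.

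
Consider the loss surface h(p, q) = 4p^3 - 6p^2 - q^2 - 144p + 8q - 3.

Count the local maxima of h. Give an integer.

h separates as a function of p plus a function of q, so ∇h=0 decouples.
∂h/∂p = 12(p - 4)(p + 3) = 0 at p ∈ {-3, 4}; ∂h/∂q = -2(q - 4) = 0 at q ∈ {4}.
The Hessian is diagonal: diag(h_pp, h_qq). Second derivatives: h_pp(-3)=-84, h_pp(4)=84; h_qq(4)=-2.
Local maxima occur where both diagonal entries negative: (-3, 4). Count: 1.

1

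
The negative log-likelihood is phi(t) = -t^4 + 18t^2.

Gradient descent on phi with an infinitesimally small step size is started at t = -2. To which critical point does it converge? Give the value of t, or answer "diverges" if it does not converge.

0

phi'(t) = -4t(t - 3)(t + 3), so phi'(-2) = -40.
Gradient descent moves in the -phi' direction, i.e. t is increasing.
The nearest critical point in that direction is t = 0, where phi'' = 36 > 0 (a local minimum). The iterate converges there.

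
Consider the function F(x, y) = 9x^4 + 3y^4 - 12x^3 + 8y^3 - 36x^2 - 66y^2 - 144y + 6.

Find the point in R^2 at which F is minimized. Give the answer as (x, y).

(2, 3)

F(x,y) separates as P(x) + Q(y) + 6, so its minimum is min P + min Q + 6.
P'(x) = 36x(x - 2)(x + 1) vanishes at x ∈ {-1, 0, 2}; Q'(y) = 12(y - 3)(y + 1)(y + 4) vanishes at y ∈ {-4, -1, 3}.
Local minima of P (where P''>0): P(-1)=-15, P(2)=-96. Local minima of Q: Q(-4)=-224, Q(3)=-567.
So the global minimum of F is P(2) + Q(3) + 6 = -96 − 567 + 6 = -657, attained at (2, 3).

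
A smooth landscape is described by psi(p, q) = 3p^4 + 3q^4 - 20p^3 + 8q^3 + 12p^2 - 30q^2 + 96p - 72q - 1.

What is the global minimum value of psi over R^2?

-214

psi(p,q) separates as A(p) + B(q) − 1, so its minimum is min A + min B − 1.
A'(p) = 12(p - 4)(p - 2)(p + 1) vanishes at p ∈ {-1, 2, 4}; B'(q) = 12(q - 2)(q + 1)(q + 3) vanishes at q ∈ {-3, -1, 2}.
Local minima of A (where A''>0): A(-1)=-61, A(4)=64. Local minima of B: B(-3)=-27, B(2)=-152.
So the global minimum of psi is A(-1) + B(2) − 1 = -61 − 152 − 1 = -214, attained at (-1, 2).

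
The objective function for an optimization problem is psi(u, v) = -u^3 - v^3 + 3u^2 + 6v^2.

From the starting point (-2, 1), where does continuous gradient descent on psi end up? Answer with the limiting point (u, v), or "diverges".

(0, 0)

psi is separable, so gradient descent decouples: u follows -∂psi/∂u, v follows -∂psi/∂v.
∂psi/∂u = -3u(u - 2); at u=-2 this is -24, so u increases.
∂psi/∂v = -3v(v - 4); at v=1 this is 9, so v decreases.
u converges to its nearest critical value 0 (a local min of the u-part); v converges to 0. The iterate converges to (0, 0).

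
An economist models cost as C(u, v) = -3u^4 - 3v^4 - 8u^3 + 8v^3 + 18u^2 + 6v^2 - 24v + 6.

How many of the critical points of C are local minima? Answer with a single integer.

C separates as a function of u plus a function of v, so ∇C=0 decouples.
∂C/∂u = -12u(u - 1)(u + 3) = 0 at u ∈ {-3, 0, 1}; ∂C/∂v = -12(v - 2)(v - 1)(v + 1) = 0 at v ∈ {-1, 1, 2}.
The Hessian is diagonal: diag(C_uu, C_vv). Second derivatives: C_uu(-3)=-144, C_uu(0)=36, C_uu(1)=-48; C_vv(-1)=-72, C_vv(1)=24, C_vv(2)=-36.
Local minima occur where both diagonal entries positive: (0, 1). Count: 1.

1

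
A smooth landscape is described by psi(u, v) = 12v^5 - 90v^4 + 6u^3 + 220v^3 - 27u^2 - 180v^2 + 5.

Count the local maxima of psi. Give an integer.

psi separates as a function of u plus a function of v, so ∇psi=0 decouples.
∂psi/∂u = 18u(u - 3) = 0 at u ∈ {0, 3}; ∂psi/∂v = 60v(v - 3)(v - 2)(v - 1) = 0 at v ∈ {0, 1, 2, 3}.
The Hessian is diagonal: diag(psi_uu, psi_vv). Second derivatives: psi_uu(0)=-54, psi_uu(3)=54; psi_vv(0)=-360, psi_vv(1)=120, psi_vv(2)=-120, psi_vv(3)=360.
Local maxima occur where both diagonal entries negative: (0, 0), (0, 2). Count: 2.

2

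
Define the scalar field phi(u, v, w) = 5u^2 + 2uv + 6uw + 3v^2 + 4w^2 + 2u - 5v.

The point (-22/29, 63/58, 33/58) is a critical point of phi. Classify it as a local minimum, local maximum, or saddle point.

local minimum

The Hessian is constant: H = [[10, 2, 6], [2, 6, 0], [6, 0, 8]].
Leading principal minors: Δ₁ = 10, Δ₂ = 56, Δ₃ = 232.
All leading minors are positive, so H is positive definite: a local minimum.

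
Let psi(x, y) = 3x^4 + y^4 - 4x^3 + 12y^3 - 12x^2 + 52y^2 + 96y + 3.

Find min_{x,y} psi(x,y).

-93

psi(x,y) separates as P(x) + Q(y) + 3, so its minimum is min P + min Q + 3.
P'(x) = 12x(x - 2)(x + 1) vanishes at x ∈ {-1, 0, 2}; Q'(y) = 4(y + 2)(y + 3)(y + 4) vanishes at y ∈ {-4, -3, -2}.
Local minima of P (where P''>0): P(-1)=-5, P(2)=-32. Local minima of Q: Q(-4)=-64, Q(-2)=-64.
So the global minimum of psi is P(2) + Q(-4) + 3 = -32 − 64 + 3 = -93, attained at (2, -4).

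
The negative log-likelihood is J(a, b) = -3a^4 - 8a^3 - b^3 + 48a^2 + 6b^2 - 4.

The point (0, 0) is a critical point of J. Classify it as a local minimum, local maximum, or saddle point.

The mixed partial ∂²J/∂a∂b is 0, so the Hessian at any point is diag(J_aa, J_bb) = diag(12(-3a^2 - 4a + 8), 6(-b + 2)).
At (0, 0): H = diag(96, 12).
Both eigenvalues are positive, so H is positive definite: a local minimum.

local minimum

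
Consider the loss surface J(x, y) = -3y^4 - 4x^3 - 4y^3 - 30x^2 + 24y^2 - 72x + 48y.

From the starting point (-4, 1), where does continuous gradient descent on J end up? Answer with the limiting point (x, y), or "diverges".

(-3, -1)

J is separable, so gradient descent decouples: x follows -∂J/∂x, y follows -∂J/∂y.
∂J/∂x = -12(x + 2)(x + 3); at x=-4 this is -24, so x increases.
∂J/∂y = -12(y - 2)(y + 1)(y + 2); at y=1 this is 72, so y decreases.
x converges to its nearest critical value -3 (a local min of the x-part); y converges to -1. The iterate converges to (-3, -1).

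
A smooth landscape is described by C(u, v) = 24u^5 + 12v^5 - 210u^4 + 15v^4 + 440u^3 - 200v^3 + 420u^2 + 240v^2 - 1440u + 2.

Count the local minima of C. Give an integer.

C separates as a function of u plus a function of v, so ∇C=0 decouples.
∂C/∂u = 120(u - 4)(u - 3)(u - 1)(u + 1) = 0 at u ∈ {-1, 1, 3, 4}; ∂C/∂v = 60v(v - 2)(v - 1)(v + 4) = 0 at v ∈ {-4, 0, 1, 2}.
The Hessian is diagonal: diag(C_uu, C_vv). Second derivatives: C_uu(-1)=-4800, C_uu(1)=1440, C_uu(3)=-960, C_uu(4)=1800; C_vv(-4)=-7200, C_vv(0)=480, C_vv(1)=-300, C_vv(2)=720.
Local minima occur where both diagonal entries positive: (1, 0), (1, 2), (4, 0), (4, 2). Count: 4.

4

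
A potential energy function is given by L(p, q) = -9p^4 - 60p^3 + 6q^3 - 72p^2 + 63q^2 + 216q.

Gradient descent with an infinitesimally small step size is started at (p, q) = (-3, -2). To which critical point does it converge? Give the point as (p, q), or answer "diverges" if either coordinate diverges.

(-1, -3)

L is separable, so gradient descent decouples: p follows -∂L/∂p, q follows -∂L/∂q.
∂L/∂p = -36p(p + 1)(p + 4); at p=-3 this is -216, so p increases.
∂L/∂q = 18(q + 3)(q + 4); at q=-2 this is 36, so q decreases.
p converges to its nearest critical value -1 (a local min of the p-part); q converges to -3. The iterate converges to (-1, -3).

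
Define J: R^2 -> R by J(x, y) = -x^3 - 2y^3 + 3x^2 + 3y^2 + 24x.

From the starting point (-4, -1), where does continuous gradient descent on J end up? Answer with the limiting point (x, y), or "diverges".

(-2, 0)

J is separable, so gradient descent decouples: x follows -∂J/∂x, y follows -∂J/∂y.
∂J/∂x = -3(x - 4)(x + 2); at x=-4 this is -48, so x increases.
∂J/∂y = -6y(y - 1); at y=-1 this is -12, so y increases.
x converges to its nearest critical value -2 (a local min of the x-part); y converges to 0. The iterate converges to (-2, 0).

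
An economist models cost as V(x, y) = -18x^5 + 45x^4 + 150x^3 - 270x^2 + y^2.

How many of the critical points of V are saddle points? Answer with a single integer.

2

V separates as a function of x plus a function of y, so ∇V=0 decouples.
∂V/∂x = -90x(x - 3)(x - 1)(x + 2) = 0 at x ∈ {-2, 0, 1, 3}; ∂V/∂y = 2y = 0 at y ∈ {0}.
The Hessian is diagonal: diag(V_xx, V_yy). Second derivatives: V_xx(-2)=2700, V_xx(0)=-540, V_xx(1)=540, V_xx(3)=-2700; V_yy(0)=2.
Saddle points occur where the two diagonal entries have opposite signs: (0, 0), (3, 0). Count: 2.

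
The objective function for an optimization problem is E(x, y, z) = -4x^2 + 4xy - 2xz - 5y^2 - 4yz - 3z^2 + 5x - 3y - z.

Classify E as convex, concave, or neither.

concave

E is quadratic, so its Hessian is the constant matrix H = [[-8, 4, -2], [4, -10, -4], [-2, -4, -6]].
Leading principal minors: -8, 64, -152.
Signs alternate −, +, − ⇒ H ≺ 0 ⇒ concave.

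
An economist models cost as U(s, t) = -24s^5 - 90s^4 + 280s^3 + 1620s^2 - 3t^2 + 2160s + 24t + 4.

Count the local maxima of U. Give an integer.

U separates as a function of s plus a function of t, so ∇U=0 decouples.
∂U/∂s = -120(s - 3)(s + 1)(s + 2)(s + 3) = 0 at s ∈ {-3, -2, -1, 3}; ∂U/∂t = -6(t - 4) = 0 at t ∈ {4}.
The Hessian is diagonal: diag(U_ss, U_tt). Second derivatives: U_ss(-3)=1440, U_ss(-2)=-600, U_ss(-1)=960, U_ss(3)=-14400; U_tt(4)=-6.
Local maxima occur where both diagonal entries negative: (-2, 4), (3, 4). Count: 2.

2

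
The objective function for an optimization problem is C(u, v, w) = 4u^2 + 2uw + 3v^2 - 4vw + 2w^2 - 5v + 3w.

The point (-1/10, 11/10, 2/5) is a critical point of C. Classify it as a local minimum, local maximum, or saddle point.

The Hessian is constant: H = [[8, 0, 2], [0, 6, -4], [2, -4, 4]].
Leading principal minors: Δ₁ = 8, Δ₂ = 48, Δ₃ = 40.
All leading minors are positive, so H is positive definite: a local minimum.

local minimum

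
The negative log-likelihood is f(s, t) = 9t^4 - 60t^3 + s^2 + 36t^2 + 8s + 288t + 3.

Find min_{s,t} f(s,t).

-196

f(s,t) separates as P(s) + Q(t) + 3, so its minimum is min P + min Q + 3.
P'(s) = 2s + 8 vanishes at s ∈ {-4}; Q'(t) = 36(t - 4)(t - 2)(t + 1) vanishes at t ∈ {-1, 2, 4}.
Local minima of P (where P''>0): P(-4)=-16. Local minima of Q: Q(-1)=-183, Q(4)=192.
So the global minimum of f is P(-4) + Q(-1) + 3 = -16 − 183 + 3 = -196, attained at (-4, -1).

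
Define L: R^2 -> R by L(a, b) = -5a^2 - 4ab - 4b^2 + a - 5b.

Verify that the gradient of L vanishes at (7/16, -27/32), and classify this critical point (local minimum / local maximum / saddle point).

∇L = (-10a - 4b + 1, -4a - 8b - 5); substituting (7/16, -27/32) gives ∇L = (0, 0), so (7/16, -27/32) is indeed a critical point.
The Hessian of L is constant: H = [[-10, -4], [-4, -8]].
det(H) = (-10)·(-8) − (-4)² = 64.
det(H) > 0 and tr(H) = -18 < 0, so H is negative definite and the point is a local maximum.

local maximum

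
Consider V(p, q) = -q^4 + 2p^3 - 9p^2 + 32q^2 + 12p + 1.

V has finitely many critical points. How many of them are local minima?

1

V separates as a function of p plus a function of q, so ∇V=0 decouples.
∂V/∂p = 6(p - 2)(p - 1) = 0 at p ∈ {1, 2}; ∂V/∂q = -4q(q - 4)(q + 4) = 0 at q ∈ {-4, 0, 4}.
The Hessian is diagonal: diag(V_pp, V_qq). Second derivatives: V_pp(1)=-6, V_pp(2)=6; V_qq(-4)=-128, V_qq(0)=64, V_qq(4)=-128.
Local minima occur where both diagonal entries positive: (2, 0). Count: 1.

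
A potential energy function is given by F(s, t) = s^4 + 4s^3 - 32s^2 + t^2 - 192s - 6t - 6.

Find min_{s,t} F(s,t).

-783

F(s,t) separates as P(s) + Q(t) − 6, so its minimum is min P + min Q − 6.
P'(s) = 4(s - 4)(s + 3)(s + 4) vanishes at s ∈ {-4, -3, 4}; Q'(t) = 2(t - 3) vanishes at t ∈ {3}.
Local minima of P (where P''>0): P(-4)=256, P(4)=-768. Local minima of Q: Q(3)=-9.
So the global minimum of F is P(4) + Q(3) − 6 = -768 − 9 − 6 = -783, attained at (4, 3).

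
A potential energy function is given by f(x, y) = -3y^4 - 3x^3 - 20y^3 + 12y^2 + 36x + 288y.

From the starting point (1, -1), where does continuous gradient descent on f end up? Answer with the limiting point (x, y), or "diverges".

f is separable, so gradient descent decouples: x follows -∂f/∂x, y follows -∂f/∂y.
∂f/∂x = -9(x - 2)(x + 2); at x=1 this is 27, so x decreases.
∂f/∂y = -12(y - 2)(y + 3)(y + 4); at y=-1 this is 216, so y decreases.
x converges to its nearest critical value -2 (a local min of the x-part); y converges to -3. The iterate converges to (-2, -3).

(-2, -3)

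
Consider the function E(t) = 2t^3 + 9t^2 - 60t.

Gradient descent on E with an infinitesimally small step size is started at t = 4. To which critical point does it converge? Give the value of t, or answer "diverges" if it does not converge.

E'(t) = 6(t - 2)(t + 5), so E'(4) = 108.
Gradient descent moves in the -E' direction, i.e. t is decreasing.
The nearest critical point in that direction is t = 2, where E'' = 42 > 0 (a local minimum). The iterate converges there.

2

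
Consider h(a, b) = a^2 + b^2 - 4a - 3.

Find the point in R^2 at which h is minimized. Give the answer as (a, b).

h(a,b) separates as P(a) + Q(b) − 3, so its minimum is min P + min Q − 3.
P'(a) = 2a - 4 vanishes at a ∈ {2}; Q'(b) = 2b vanishes at b ∈ {0}.
Local minima of P (where P''>0): P(2)=-4. Local minima of Q: Q(0)=0.
So the global minimum of h is P(2) + Q(0) − 3 = -4 + 0 − 3 = -7, attained at (2, 0).

(2, 0)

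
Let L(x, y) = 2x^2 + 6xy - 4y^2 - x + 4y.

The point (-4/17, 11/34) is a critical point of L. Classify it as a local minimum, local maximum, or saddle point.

saddle point

The Hessian of L is constant: H = [[4, 6], [6, -8]].
det(H) = 4·(-8) − 6² = -68.
Since det(H) < 0, H is indefinite and the critical point is a saddle point.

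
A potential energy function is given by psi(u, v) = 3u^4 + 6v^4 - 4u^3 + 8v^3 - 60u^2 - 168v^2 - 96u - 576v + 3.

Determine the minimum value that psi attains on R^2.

psi(u,v) separates as P(u) + Q(v) + 3, so its minimum is min P + min Q + 3.
P'(u) = 12(u - 4)(u + 1)(u + 2) vanishes at u ∈ {-2, -1, 4}; Q'(v) = 24(v - 4)(v + 2)(v + 3) vanishes at v ∈ {-3, -2, 4}.
Local minima of P (where P''>0): P(-2)=32, P(4)=-832. Local minima of Q: Q(-3)=486, Q(4)=-2944.
So the global minimum of psi is P(4) + Q(4) + 3 = -832 − 2944 + 3 = -3773, attained at (4, 4).

-3773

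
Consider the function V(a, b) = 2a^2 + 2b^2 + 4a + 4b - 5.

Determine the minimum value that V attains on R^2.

V(a,b) separates as P(a) + Q(b) − 5, so its minimum is min P + min Q − 5.
P'(a) = 4a + 4 vanishes at a ∈ {-1}; Q'(b) = 4b + 4 vanishes at b ∈ {-1}.
Local minima of P (where P''>0): P(-1)=-2. Local minima of Q: Q(-1)=-2.
So the global minimum of V is P(-1) + Q(-1) − 5 = -2 − 2 − 5 = -9, attained at (-1, -1).

-9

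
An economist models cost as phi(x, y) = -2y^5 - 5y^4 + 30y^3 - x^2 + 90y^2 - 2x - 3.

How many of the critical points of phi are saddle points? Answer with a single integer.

phi separates as a function of x plus a function of y, so ∇phi=0 decouples.
∂phi/∂x = -2(x + 1) = 0 at x ∈ {-1}; ∂phi/∂y = -10y(y - 3)(y + 2)(y + 3) = 0 at y ∈ {-3, -2, 0, 3}.
The Hessian is diagonal: diag(phi_xx, phi_yy). Second derivatives: phi_xx(-1)=-2; phi_yy(-3)=180, phi_yy(-2)=-100, phi_yy(0)=180, phi_yy(3)=-900.
Saddle points occur where the two diagonal entries have opposite signs: (-1, -3), (-1, 0). Count: 2.

2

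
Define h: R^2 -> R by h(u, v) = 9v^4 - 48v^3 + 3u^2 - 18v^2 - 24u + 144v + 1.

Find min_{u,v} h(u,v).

-527

h(u,v) separates as P(u) + Q(v) + 1, so its minimum is min P + min Q + 1.
P'(u) = 6u - 24 vanishes at u ∈ {4}; Q'(v) = 36(v - 4)(v - 1)(v + 1) vanishes at v ∈ {-1, 1, 4}.
Local minima of P (where P''>0): P(4)=-48. Local minima of Q: Q(-1)=-105, Q(4)=-480.
So the global minimum of h is P(4) + Q(4) + 1 = -48 − 480 + 1 = -527, attained at (4, 4).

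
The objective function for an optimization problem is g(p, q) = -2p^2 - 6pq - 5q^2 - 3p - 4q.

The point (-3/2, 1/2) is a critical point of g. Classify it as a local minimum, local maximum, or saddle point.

The Hessian of g is constant: H = [[-4, -6], [-6, -10]].
det(H) = (-4)·(-10) − (-6)² = 4.
det(H) > 0 and tr(H) = -14 < 0, so H is negative definite and the point is a local maximum.

local maximum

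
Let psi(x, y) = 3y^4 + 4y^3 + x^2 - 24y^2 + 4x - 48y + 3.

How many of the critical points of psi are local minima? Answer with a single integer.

2

psi separates as a function of x plus a function of y, so ∇psi=0 decouples.
∂psi/∂x = 2(x + 2) = 0 at x ∈ {-2}; ∂psi/∂y = 12(y - 2)(y + 1)(y + 2) = 0 at y ∈ {-2, -1, 2}.
The Hessian is diagonal: diag(psi_xx, psi_yy). Second derivatives: psi_xx(-2)=2; psi_yy(-2)=48, psi_yy(-1)=-36, psi_yy(2)=144.
Local minima occur where both diagonal entries positive: (-2, -2), (-2, 2). Count: 2.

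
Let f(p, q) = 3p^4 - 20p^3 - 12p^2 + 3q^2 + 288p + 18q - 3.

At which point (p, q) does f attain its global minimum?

(-2, -3)

f(p,q) separates as A(p) + B(q) − 3, so its minimum is min A + min B − 3.
A'(p) = 12(p - 4)(p - 3)(p + 2) vanishes at p ∈ {-2, 3, 4}; B'(q) = 6q + 18 vanishes at q ∈ {-3}.
Local minima of A (where A''>0): A(-2)=-416, A(4)=448. Local minima of B: B(-3)=-27.
So the global minimum of f is A(-2) + B(-3) − 3 = -416 − 27 − 3 = -446, attained at (-2, -3).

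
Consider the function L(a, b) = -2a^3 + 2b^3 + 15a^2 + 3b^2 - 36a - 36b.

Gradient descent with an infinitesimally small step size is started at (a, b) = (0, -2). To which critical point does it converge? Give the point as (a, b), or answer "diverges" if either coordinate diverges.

(2, 2)

L is separable, so gradient descent decouples: a follows -∂L/∂a, b follows -∂L/∂b.
∂L/∂a = -6(a - 3)(a - 2); at a=0 this is -36, so a increases.
∂L/∂b = 6(b - 2)(b + 3); at b=-2 this is -24, so b increases.
a converges to its nearest critical value 2 (a local min of the a-part); b converges to 2. The iterate converges to (2, 2).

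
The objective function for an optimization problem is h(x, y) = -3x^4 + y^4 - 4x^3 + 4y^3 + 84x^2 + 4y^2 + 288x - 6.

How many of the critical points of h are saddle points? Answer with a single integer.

5

h separates as a function of x plus a function of y, so ∇h=0 decouples.
∂h/∂x = -12(x - 4)(x + 2)(x + 3) = 0 at x ∈ {-3, -2, 4}; ∂h/∂y = 4y(y + 1)(y + 2) = 0 at y ∈ {-2, -1, 0}.
The Hessian is diagonal: diag(h_xx, h_yy). Second derivatives: h_xx(-3)=-84, h_xx(-2)=72, h_xx(4)=-504; h_yy(-2)=8, h_yy(-1)=-4, h_yy(0)=8.
Saddle points occur where the two diagonal entries have opposite signs: (-3, -2), (-3, 0), (-2, -1), (4, -2), (4, 0). Count: 5.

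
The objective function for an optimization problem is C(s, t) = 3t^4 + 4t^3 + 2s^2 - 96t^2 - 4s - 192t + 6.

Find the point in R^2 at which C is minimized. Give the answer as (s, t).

(1, 4)

C(s,t) separates as P(s) + Q(t) + 6, so its minimum is min P + min Q + 6.
P'(s) = 4s - 4 vanishes at s ∈ {1}; Q'(t) = 12(t - 4)(t + 1)(t + 4) vanishes at t ∈ {-4, -1, 4}.
Local minima of P (where P''>0): P(1)=-2. Local minima of Q: Q(-4)=-256, Q(4)=-1280.
So the global minimum of C is P(1) + Q(4) + 6 = -2 − 1280 + 6 = -1276, attained at (1, 4).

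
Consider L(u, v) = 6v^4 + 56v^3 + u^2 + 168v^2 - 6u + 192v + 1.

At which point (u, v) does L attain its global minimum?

L(u,v) separates as P(u) + Q(v) + 1, so its minimum is min P + min Q + 1.
P'(u) = 2u - 6 vanishes at u ∈ {3}; Q'(v) = 24(v + 1)(v + 2)(v + 4) vanishes at v ∈ {-4, -2, -1}.
Local minima of P (where P''>0): P(3)=-9. Local minima of Q: Q(-4)=-128, Q(-1)=-74.
So the global minimum of L is P(3) + Q(-4) + 1 = -9 − 128 + 1 = -136, attained at (3, -4).

(3, -4)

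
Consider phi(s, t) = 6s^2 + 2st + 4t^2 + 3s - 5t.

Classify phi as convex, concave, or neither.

phi is quadratic, so its Hessian is the constant matrix H = [[12, 2], [2, 8]].
det(H) = 92, tr(H) = 20.
det(H) > 0 and tr(H) > 0, so H is positive definite everywhere: convex.

convex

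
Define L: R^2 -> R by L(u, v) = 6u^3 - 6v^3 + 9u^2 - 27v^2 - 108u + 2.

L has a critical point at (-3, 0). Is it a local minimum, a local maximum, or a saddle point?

The mixed partial ∂²L/∂u∂v is 0, so the Hessian at any point is diag(L_uu, L_vv) = diag(18(2u + 1), -18(2v + 3)).
At (-3, 0): H = diag(-90, -54).
Both eigenvalues are negative, so H is negative definite: a local maximum.

local maximum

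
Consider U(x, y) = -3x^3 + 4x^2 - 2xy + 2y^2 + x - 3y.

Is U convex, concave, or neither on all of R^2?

The term -3x^3 is cubic, so the Hessian is not constant.
∂²U/∂x² = -18x + 8, which takes both signs as x varies (negative for sufficiently large x). A diagonal entry of the Hessian changing sign means the Hessian is neither positive- nor negative-semidefinite on all of R^2.

neither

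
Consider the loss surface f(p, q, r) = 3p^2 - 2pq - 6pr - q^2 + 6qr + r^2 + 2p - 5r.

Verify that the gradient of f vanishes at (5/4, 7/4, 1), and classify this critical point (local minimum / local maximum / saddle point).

∇f = (6p - 2q - 6r + 2, -2p - 2q + 6r, -6p + 6q + 2r - 5); substituting (5/4, 7/4, 1) gives ∇f = (0, 0, 0), so (5/4, 7/4, 1) is indeed a critical point.
The Hessian is constant: H = [[6, -2, -6], [-2, -2, 6], [-6, 6, 2]].
Leading principal minors: Δ₁ = 6, Δ₂ = -16, Δ₃ = -32.
The minors fit neither the all-positive nor the alternating-sign pattern, so H is indefinite: a saddle point.

saddle point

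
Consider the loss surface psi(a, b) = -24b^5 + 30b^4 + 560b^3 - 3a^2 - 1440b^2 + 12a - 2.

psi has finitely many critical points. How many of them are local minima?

0

psi separates as a function of a plus a function of b, so ∇psi=0 decouples.
∂psi/∂a = -6(a - 2) = 0 at a ∈ {2}; ∂psi/∂b = -120b(b - 3)(b - 2)(b + 4) = 0 at b ∈ {-4, 0, 2, 3}.
The Hessian is diagonal: diag(psi_aa, psi_bb). Second derivatives: psi_aa(2)=-6; psi_bb(-4)=20160, psi_bb(0)=-2880, psi_bb(2)=1440, psi_bb(3)=-2520.
Local minima occur where both diagonal entries positive: none. Count: 0.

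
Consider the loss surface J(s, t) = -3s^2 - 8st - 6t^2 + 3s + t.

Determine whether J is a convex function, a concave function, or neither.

concave

J is quadratic, so its Hessian is the constant matrix H = [[-6, -8], [-8, -12]].
det(H) = 8, tr(H) = -18.
det(H) > 0 and tr(H) < 0, so H is negative definite everywhere: concave.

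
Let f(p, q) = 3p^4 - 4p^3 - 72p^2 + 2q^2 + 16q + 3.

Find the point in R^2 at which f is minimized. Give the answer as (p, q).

(4, -4)

f(p,q) separates as A(p) + B(q) + 3, so its minimum is min A + min B + 3.
A'(p) = 12p(p - 4)(p + 3) vanishes at p ∈ {-3, 0, 4}; B'(q) = 4q + 16 vanishes at q ∈ {-4}.
Local minima of A (where A''>0): A(-3)=-297, A(4)=-640. Local minima of B: B(-4)=-32.
So the global minimum of f is A(4) + B(-4) + 3 = -640 − 32 + 3 = -669, attained at (4, -4).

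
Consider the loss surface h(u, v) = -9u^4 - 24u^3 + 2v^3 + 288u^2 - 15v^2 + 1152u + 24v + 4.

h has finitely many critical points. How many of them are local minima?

1

h separates as a function of u plus a function of v, so ∇h=0 decouples.
∂h/∂u = -36(u - 4)(u + 2)(u + 4) = 0 at u ∈ {-4, -2, 4}; ∂h/∂v = 6(v - 4)(v - 1) = 0 at v ∈ {1, 4}.
The Hessian is diagonal: diag(h_uu, h_vv). Second derivatives: h_uu(-4)=-576, h_uu(-2)=432, h_uu(4)=-1728; h_vv(1)=-18, h_vv(4)=18.
Local minima occur where both diagonal entries positive: (-2, 4). Count: 1.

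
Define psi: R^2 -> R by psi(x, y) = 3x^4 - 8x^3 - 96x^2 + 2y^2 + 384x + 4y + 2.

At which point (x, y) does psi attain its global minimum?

(-4, -1)

psi(x,y) separates as P(x) + Q(y) + 2, so its minimum is min P + min Q + 2.
P'(x) = 12(x - 4)(x - 2)(x + 4) vanishes at x ∈ {-4, 2, 4}; Q'(y) = 4y + 4 vanishes at y ∈ {-1}.
Local minima of P (where P''>0): P(-4)=-1792, P(4)=256. Local minima of Q: Q(-1)=-2.
So the global minimum of psi is P(-4) + Q(-1) + 2 = -1792 − 2 + 2 = -1792, attained at (-4, -1).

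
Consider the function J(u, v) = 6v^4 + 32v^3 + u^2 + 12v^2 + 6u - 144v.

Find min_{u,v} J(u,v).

-103

J(u,v) separates as P(u) + Q(v), so its minimum is min P + min Q.
P'(u) = 2u + 6 vanishes at u ∈ {-3}; Q'(v) = 24(v - 1)(v + 2)(v + 3) vanishes at v ∈ {-3, -2, 1}.
Local minima of P (where P''>0): P(-3)=-9. Local minima of Q: Q(-3)=162, Q(1)=-94.
So the global minimum of J is P(-3) + Q(1) = -9 − 94 = -103, attained at (-3, 1).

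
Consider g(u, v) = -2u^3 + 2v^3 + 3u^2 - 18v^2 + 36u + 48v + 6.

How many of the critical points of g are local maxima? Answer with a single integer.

g separates as a function of u plus a function of v, so ∇g=0 decouples.
∂g/∂u = -6(u - 3)(u + 2) = 0 at u ∈ {-2, 3}; ∂g/∂v = 6(v - 4)(v - 2) = 0 at v ∈ {2, 4}.
The Hessian is diagonal: diag(g_uu, g_vv). Second derivatives: g_uu(-2)=30, g_uu(3)=-30; g_vv(2)=-12, g_vv(4)=12.
Local maxima occur where both diagonal entries negative: (3, 2). Count: 1.

1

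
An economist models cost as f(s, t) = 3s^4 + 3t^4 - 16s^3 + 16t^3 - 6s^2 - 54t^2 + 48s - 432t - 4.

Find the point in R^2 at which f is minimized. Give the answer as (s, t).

(4, 3)

f(s,t) separates as P(s) + Q(t) − 4, so its minimum is min P + min Q − 4.
P'(s) = 12(s - 4)(s - 1)(s + 1) vanishes at s ∈ {-1, 1, 4}; Q'(t) = 12(t - 3)(t + 3)(t + 4) vanishes at t ∈ {-4, -3, 3}.
Local minima of P (where P''>0): P(-1)=-35, P(4)=-160. Local minima of Q: Q(-4)=608, Q(3)=-1107.
So the global minimum of f is P(4) + Q(3) − 4 = -160 − 1107 − 4 = -1271, attained at (4, 3).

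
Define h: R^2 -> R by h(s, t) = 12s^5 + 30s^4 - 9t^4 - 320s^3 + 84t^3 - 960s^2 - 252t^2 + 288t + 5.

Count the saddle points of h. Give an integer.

h separates as a function of s plus a function of t, so ∇h=0 decouples.
∂h/∂s = 60s(s - 4)(s + 2)(s + 4) = 0 at s ∈ {-4, -2, 0, 4}; ∂h/∂t = -36(t - 4)(t - 2)(t - 1) = 0 at t ∈ {1, 2, 4}.
The Hessian is diagonal: diag(h_ss, h_tt). Second derivatives: h_ss(-4)=-3840, h_ss(-2)=1440, h_ss(0)=-1920, h_ss(4)=11520; h_tt(1)=-108, h_tt(2)=72, h_tt(4)=-216.
Saddle points occur where the two diagonal entries have opposite signs: (-4, 2), (-2, 1), (-2, 4), (0, 2), (4, 1), (4, 4). Count: 6.

6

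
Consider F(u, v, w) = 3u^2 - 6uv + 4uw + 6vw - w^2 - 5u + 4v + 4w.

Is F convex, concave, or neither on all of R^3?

neither

F is quadratic, so its Hessian is the constant matrix H = [[6, -6, 4], [-6, 0, 6], [4, 6, -2]].
Leading principal minors: 6, -36, -432.
Neither pattern holds ⇒ H is indefinite ⇒ neither convex nor concave.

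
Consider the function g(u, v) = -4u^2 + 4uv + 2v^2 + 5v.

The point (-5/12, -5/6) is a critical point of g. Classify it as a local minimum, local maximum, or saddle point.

saddle point

The Hessian of g is constant: H = [[-8, 4], [4, 4]].
det(H) = (-8)·4 − 4² = -48.
Since det(H) < 0, H is indefinite and the critical point is a saddle point.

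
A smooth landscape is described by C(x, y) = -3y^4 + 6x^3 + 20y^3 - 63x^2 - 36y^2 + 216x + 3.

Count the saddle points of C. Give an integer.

3

C separates as a function of x plus a function of y, so ∇C=0 decouples.
∂C/∂x = 18(x - 4)(x - 3) = 0 at x ∈ {3, 4}; ∂C/∂y = -12y(y - 3)(y - 2) = 0 at y ∈ {0, 2, 3}.
The Hessian is diagonal: diag(C_xx, C_yy). Second derivatives: C_xx(3)=-18, C_xx(4)=18; C_yy(0)=-72, C_yy(2)=24, C_yy(3)=-36.
Saddle points occur where the two diagonal entries have opposite signs: (3, 2), (4, 0), (4, 3). Count: 3.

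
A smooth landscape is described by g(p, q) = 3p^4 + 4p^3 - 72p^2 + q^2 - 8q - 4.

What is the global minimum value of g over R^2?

-660

g(p,q) separates as A(p) + B(q) − 4, so its minimum is min A + min B − 4.
A'(p) = 12p(p - 3)(p + 4) vanishes at p ∈ {-4, 0, 3}; B'(q) = 2q - 8 vanishes at q ∈ {4}.
Local minima of A (where A''>0): A(-4)=-640, A(3)=-297. Local minima of B: B(4)=-16.
So the global minimum of g is A(-4) + B(4) − 4 = -640 − 16 − 4 = -660, attained at (-4, 4).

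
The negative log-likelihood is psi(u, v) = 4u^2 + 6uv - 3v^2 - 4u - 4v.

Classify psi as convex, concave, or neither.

neither

psi is quadratic, so its Hessian is the constant matrix H = [[8, 6], [6, -6]].
det(H) = -84, tr(H) = 2.
det(H) < 0, so H is indefinite: neither convex nor concave.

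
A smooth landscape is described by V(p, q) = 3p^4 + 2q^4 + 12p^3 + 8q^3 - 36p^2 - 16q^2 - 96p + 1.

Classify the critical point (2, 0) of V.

saddle point

The mixed partial ∂²V/∂p∂q is 0, so the Hessian at any point is diag(V_pp, V_qq) = diag(36(p^2 + 2p - 2), 8(3q^2 + 6q - 4)).
At (2, 0): H = diag(216, -32).
The eigenvalues have opposite signs, so H is indefinite: a saddle point.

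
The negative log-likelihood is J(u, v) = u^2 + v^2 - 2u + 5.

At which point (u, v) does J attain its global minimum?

(1, 0)

J(u,v) separates as P(u) + Q(v) + 5, so its minimum is min P + min Q + 5.
P'(u) = 2u - 2 vanishes at u ∈ {1}; Q'(v) = 2v vanishes at v ∈ {0}.
Local minima of P (where P''>0): P(1)=-1. Local minima of Q: Q(0)=0.
So the global minimum of J is P(1) + Q(0) + 5 = -1 + 0 + 5 = 4, attained at (1, 0).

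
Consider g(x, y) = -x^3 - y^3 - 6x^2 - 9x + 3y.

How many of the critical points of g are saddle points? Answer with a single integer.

2

g separates as a function of x plus a function of y, so ∇g=0 decouples.
∂g/∂x = -3(x + 1)(x + 3) = 0 at x ∈ {-3, -1}; ∂g/∂y = -3(y - 1)(y + 1) = 0 at y ∈ {-1, 1}.
The Hessian is diagonal: diag(g_xx, g_yy). Second derivatives: g_xx(-3)=6, g_xx(-1)=-6; g_yy(-1)=6, g_yy(1)=-6.
Saddle points occur where the two diagonal entries have opposite signs: (-3, 1), (-1, -1). Count: 2.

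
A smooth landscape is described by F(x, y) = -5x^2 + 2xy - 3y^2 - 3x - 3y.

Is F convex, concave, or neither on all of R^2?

concave

F is quadratic, so its Hessian is the constant matrix H = [[-10, 2], [2, -6]].
det(H) = 56, tr(H) = -16.
det(H) > 0 and tr(H) < 0, so H is negative definite everywhere: concave.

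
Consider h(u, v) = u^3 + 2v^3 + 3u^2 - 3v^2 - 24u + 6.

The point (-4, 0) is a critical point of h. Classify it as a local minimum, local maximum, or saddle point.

The mixed partial ∂²h/∂u∂v is 0, so the Hessian at any point is diag(h_uu, h_vv) = diag(6(u + 1), 6(2v - 1)).
At (-4, 0): H = diag(-18, -6).
Both eigenvalues are negative, so H is negative definite: a local maximum.

local maximum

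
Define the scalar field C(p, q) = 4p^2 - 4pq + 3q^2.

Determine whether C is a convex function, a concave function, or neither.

C is quadratic, so its Hessian is the constant matrix H = [[8, -4], [-4, 6]].
det(H) = 32, tr(H) = 14.
det(H) > 0 and tr(H) > 0, so H is positive definite everywhere: convex.

convex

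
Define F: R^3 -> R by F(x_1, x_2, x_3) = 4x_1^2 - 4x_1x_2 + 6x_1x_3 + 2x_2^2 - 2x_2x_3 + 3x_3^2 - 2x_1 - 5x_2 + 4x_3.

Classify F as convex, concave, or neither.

convex

F is quadratic, so its Hessian is the constant matrix H = [[8, -4, 6], [-4, 4, -2], [6, -2, 6]].
Leading principal minors: 8, 16, 16.
All positive ⇒ H ≻ 0 ⇒ convex.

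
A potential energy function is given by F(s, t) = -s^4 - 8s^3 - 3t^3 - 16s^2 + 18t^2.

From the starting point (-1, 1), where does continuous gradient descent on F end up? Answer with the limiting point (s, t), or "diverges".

(-2, 0)

F is separable, so gradient descent decouples: s follows -∂F/∂s, t follows -∂F/∂t.
∂F/∂s = -4s(s + 2)(s + 4); at s=-1 this is 12, so s decreases.
∂F/∂t = -9t(t - 4); at t=1 this is 27, so t decreases.
s converges to its nearest critical value -2 (a local min of the s-part); t converges to 0. The iterate converges to (-2, 0).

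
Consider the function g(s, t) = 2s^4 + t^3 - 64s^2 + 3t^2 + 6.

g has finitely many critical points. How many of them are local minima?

g separates as a function of s plus a function of t, so ∇g=0 decouples.
∂g/∂s = 8s(s - 4)(s + 4) = 0 at s ∈ {-4, 0, 4}; ∂g/∂t = 3t(t + 2) = 0 at t ∈ {-2, 0}.
The Hessian is diagonal: diag(g_ss, g_tt). Second derivatives: g_ss(-4)=256, g_ss(0)=-128, g_ss(4)=256; g_tt(-2)=-6, g_tt(0)=6.
Local minima occur where both diagonal entries positive: (-4, 0), (4, 0). Count: 2.

2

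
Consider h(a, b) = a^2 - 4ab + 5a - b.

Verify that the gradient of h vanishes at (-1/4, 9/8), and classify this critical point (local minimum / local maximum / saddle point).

saddle point

∇h = (2a - 4b + 5, -4a - 1); substituting (-1/4, 9/8) gives ∇h = (0, 0), so (-1/4, 9/8) is indeed a critical point.
The Hessian of h is constant: H = [[2, -4], [-4, 0]].
det(H) = 2·0 − (-4)² = -16.
Since det(H) < 0, H is indefinite and the critical point is a saddle point.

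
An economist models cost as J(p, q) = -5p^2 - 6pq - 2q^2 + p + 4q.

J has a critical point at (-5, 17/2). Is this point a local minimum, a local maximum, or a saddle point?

The Hessian of J is constant: H = [[-10, -6], [-6, -4]].
det(H) = (-10)·(-4) − (-6)² = 4.
det(H) > 0 and tr(H) = -14 < 0, so H is negative definite and the point is a local maximum.

local maximum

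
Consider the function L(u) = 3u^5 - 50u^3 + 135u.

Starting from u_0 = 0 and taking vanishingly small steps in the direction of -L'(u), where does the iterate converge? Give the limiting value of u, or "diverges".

-1

L'(u) = 15(u - 3)(u - 1)(u + 1)(u + 3), so L'(0) = 135.
Gradient descent moves in the -L' direction, i.e. u is decreasing.
The nearest critical point in that direction is u = -1, where L'' = 240 > 0 (a local minimum). The iterate converges there.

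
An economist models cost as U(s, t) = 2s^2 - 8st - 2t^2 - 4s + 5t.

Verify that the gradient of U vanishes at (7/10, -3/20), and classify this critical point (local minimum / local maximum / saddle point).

∇U = (4s - 8t - 4, -8s - 4t + 5); substituting (7/10, -3/20) gives ∇U = (0, 0), so (7/10, -3/20) is indeed a critical point.
The Hessian of U is constant: H = [[4, -8], [-8, -4]].
det(H) = 4·(-4) − (-8)² = -80.
Since det(H) < 0, H is indefinite and the critical point is a saddle point.

saddle point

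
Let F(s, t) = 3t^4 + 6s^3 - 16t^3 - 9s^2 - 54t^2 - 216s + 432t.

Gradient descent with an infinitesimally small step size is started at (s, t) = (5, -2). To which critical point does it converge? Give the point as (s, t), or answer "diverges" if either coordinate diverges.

(4, -3)

F is separable, so gradient descent decouples: s follows -∂F/∂s, t follows -∂F/∂t.
∂F/∂s = 18(s - 4)(s + 3); at s=5 this is 144, so s decreases.
∂F/∂t = 12(t - 4)(t - 3)(t + 3); at t=-2 this is 360, so t decreases.
s converges to its nearest critical value 4 (a local min of the s-part); t converges to -3. The iterate converges to (4, -3).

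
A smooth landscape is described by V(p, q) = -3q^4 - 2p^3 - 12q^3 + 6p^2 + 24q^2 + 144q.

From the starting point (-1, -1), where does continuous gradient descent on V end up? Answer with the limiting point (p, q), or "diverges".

(0, -2)

V is separable, so gradient descent decouples: p follows -∂V/∂p, q follows -∂V/∂q.
∂V/∂p = -6p(p - 2); at p=-1 this is -18, so p increases.
∂V/∂q = -12(q - 2)(q + 2)(q + 3); at q=-1 this is 72, so q decreases.
p converges to its nearest critical value 0 (a local min of the p-part); q converges to -2. The iterate converges to (0, -2).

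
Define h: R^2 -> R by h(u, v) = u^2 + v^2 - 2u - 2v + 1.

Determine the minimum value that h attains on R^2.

h(u,v) separates as P(u) + Q(v) + 1, so its minimum is min P + min Q + 1.
P'(u) = 2u - 2 vanishes at u ∈ {1}; Q'(v) = 2v - 2 vanishes at v ∈ {1}.
Local minima of P (where P''>0): P(1)=-1. Local minima of Q: Q(1)=-1.
So the global minimum of h is P(1) + Q(1) + 1 = -1 − 1 + 1 = -1, attained at (1, 1).

-1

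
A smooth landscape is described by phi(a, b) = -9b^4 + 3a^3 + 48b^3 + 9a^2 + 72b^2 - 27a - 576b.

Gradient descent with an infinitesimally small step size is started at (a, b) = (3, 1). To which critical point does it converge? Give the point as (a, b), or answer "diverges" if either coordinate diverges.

phi is separable, so gradient descent decouples: a follows -∂phi/∂a, b follows -∂phi/∂b.
∂phi/∂a = 9(a - 1)(a + 3); at a=3 this is 108, so a decreases.
∂phi/∂b = -36(b - 4)(b - 2)(b + 2); at b=1 this is -324, so b increases.
a converges to its nearest critical value 1 (a local min of the a-part); b converges to 2. The iterate converges to (1, 2).

(1, 2)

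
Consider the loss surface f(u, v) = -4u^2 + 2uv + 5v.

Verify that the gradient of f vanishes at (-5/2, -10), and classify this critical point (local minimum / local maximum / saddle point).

saddle point

∇f = (-8u + 2v, 2u + 5); substituting (-5/2, -10) gives ∇f = (0, 0), so (-5/2, -10) is indeed a critical point.
The Hessian of f is constant: H = [[-8, 2], [2, 0]].
det(H) = (-8)·0 − 2² = -4.
Since det(H) < 0, H is indefinite and the critical point is a saddle point.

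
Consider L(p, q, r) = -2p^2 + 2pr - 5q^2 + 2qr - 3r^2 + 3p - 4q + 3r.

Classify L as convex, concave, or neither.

L is quadratic, so its Hessian is the constant matrix H = [[-4, 0, 2], [0, -10, 2], [2, 2, -6]].
Leading principal minors: -4, 40, -184.
Signs alternate −, +, − ⇒ H ≺ 0 ⇒ concave.

concave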